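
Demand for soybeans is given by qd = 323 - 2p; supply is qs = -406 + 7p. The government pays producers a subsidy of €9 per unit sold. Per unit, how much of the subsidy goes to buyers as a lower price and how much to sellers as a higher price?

Buyers gain €7 per unit; sellers gain €2 per unit

Pre-subsidy: 323 - 2p = -406 + 7p gives p* = 81, q* = 161.
With the subsidy, sellers receive ps = pb + 9 for each unit, where pb is the price buyers pay.
Supply in terms of pb becomes qs = -406 + 7(pb + 9) = -343 + 7pb. Setting this equal to demand: 323 - 2pb = -343 + 7pb, so pb = 74.
Sellers receive ps = 74 + 9 = 83; q' = 323 − 2·74 = 175.
Buyers' price falls by p* − pb = 81 − 74 = 7; sellers' price rises by ps − p* = 83 − 81 = 2.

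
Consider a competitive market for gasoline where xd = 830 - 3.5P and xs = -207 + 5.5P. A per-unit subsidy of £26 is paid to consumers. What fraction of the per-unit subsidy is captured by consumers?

Consumer share = 11/18

Pre-subsidy: 830 - 3.5P = -207 + 5.5P gives P* = 1037/9, x* = 7681/18.
With the rebate, buyers effectively pay Pb = Ps − 26, where Ps is the price sellers receive.
Demand in terms of Ps becomes xd = 830 − 3.5(Ps − 26) = 921 - 3.5Ps. Setting this equal to supply: 921 - 3.5Ps = -207 + 5.5Ps, so Ps = 376/3.
Buyers pay Pb = 376/3 − 26 = 298/3; x' = -207 + 5.5·(376/3) = 1447/3.
Buyers' price falls by P* − Pb = 1037/9 − 298/3 = 143/9; sellers' price rises by Ps − P* = 376/3 − 1037/9 = 91/9.
So consumers capture (143/9)/26 = 11/18 of each unit of subsidy.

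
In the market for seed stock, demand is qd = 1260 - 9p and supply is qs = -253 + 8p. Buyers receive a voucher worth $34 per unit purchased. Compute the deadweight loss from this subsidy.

Pre-subsidy: 1260 - 9p = -253 + 8p gives p* = 89, q* = 459.
With the rebate, buyers effectively pay pb = ps − 34, where ps is the price sellers receive.
Demand in terms of ps becomes qd = 1260 − 9(ps − 34) = 1566 - 9ps. Setting this equal to supply: 1566 - 9ps = -253 + 8ps, so ps = 107.
Buyers pay pb = 107 − 34 = 73; q' = -253 + 8·107 = 603.
The subsidy expands output by 603 − 459 = 144 past the efficient level; on those units the gap between marginal cost and willingness to pay runs from 0 up to 34.
DWL = ½ × 34 × 144 = 2448.

Deadweight loss = $2448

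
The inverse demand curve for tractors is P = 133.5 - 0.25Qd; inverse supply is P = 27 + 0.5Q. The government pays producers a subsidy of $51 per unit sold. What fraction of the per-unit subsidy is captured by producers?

Pre-subsidy: 133.5 - 0.25Q = 27 + 0.5Q gives Q* = 142 and P* = 98.
With the subsidy, sellers receive Ps = Pb + 51 for each unit, where Pb is the price buyers pay.
On the curves, Pb = 133.5 - 0.25Q and Ps = 27 + 0.5Q; the wedge Ps − Pb = 51 gives 27 + 0.5Q − (133.5 - 0.25Q) = 51, so Q' = 210.
Then Pb = 133.5 − 0.25·210 = 81 and Ps = 27 + 0.5·210 = 132.
Buyers' price falls by P* − Pb = 98 − 81 = 17; sellers' price rises by Ps − P* = 132 − 98 = 34.
So producers capture 34/51 = 2/3 of each unit of subsidy.

Producer share = 2/3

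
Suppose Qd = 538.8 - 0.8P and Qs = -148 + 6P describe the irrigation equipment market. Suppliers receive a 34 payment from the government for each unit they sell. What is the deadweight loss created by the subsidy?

Deadweight loss = 408

Pre-subsidy: 538.8 - 0.8P = -148 + 6P gives P* = 101, Q* = 458.
With the subsidy, sellers receive Ps = Pb + 34 for each unit, where Pb is the price buyers pay.
Supply in terms of Pb becomes Qs = -148 + 6(Pb + 34) = 56 + 6Pb. Setting this equal to demand: 538.8 - 0.8Pb = 56 + 6Pb, so Pb = 71.
Sellers receive Ps = 71 + 34 = 105; Q' = 538.8 − 0.8·71 = 482.
The subsidy expands output by 482 − 458 = 24 past the efficient level; on those units the gap between marginal cost and willingness to pay runs from 0 up to 34.
DWL = ½ × 34 × 24 = 408.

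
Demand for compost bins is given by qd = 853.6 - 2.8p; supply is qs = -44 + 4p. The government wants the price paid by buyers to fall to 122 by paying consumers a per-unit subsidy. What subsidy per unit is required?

Required subsidy s = 17 per unit

At a buyer price of 122, quantity demanded is 853.6 − 2.8·122 = 512.
Sellers supply 512 only when they receive ps with -44 + 4·ps = 512, i.e. ps = 139.
s = ps − pb = 139 − 122 = 17.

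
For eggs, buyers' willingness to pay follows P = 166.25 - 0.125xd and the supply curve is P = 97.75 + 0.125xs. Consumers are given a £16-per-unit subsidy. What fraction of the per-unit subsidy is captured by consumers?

Pre-subsidy: 166.25 - 0.125x = 97.75 + 0.125x gives x* = 274 and P* = 132.
With the rebate, buyers effectively pay Pb = Ps − 16, where Ps is the price sellers receive.
On the curves, Pb = 166.25 - 0.125x and Ps = 97.75 + 0.125x; the wedge Ps − Pb = 16 gives 97.75 + 0.125x − (166.25 - 0.125x) = 16, so x' = 338.
Then Pb = 166.25 − 0.125·338 = 124 and Ps = 97.75 + 0.125·338 = 140.
Buyers' price falls by P* − Pb = 132 − 124 = 8; sellers' price rises by Ps − P* = 140 − 132 = 8.
So consumers capture 8/16 = 0.5 of each unit of subsidy.

Consumer share = 0.5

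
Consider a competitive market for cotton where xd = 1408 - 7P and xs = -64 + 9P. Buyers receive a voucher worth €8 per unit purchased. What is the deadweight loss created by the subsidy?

Deadweight loss = €126

Pre-subsidy: 1408 - 7P = -64 + 9P gives P* = 92, x* = 764.
With the rebate, buyers effectively pay Pb = Ps − 8, where Ps is the price sellers receive.
Demand in terms of Ps becomes xd = 1408 − 7(Ps − 8) = 1464 - 7Ps. Setting this equal to supply: 1464 - 7Ps = -64 + 9Ps, so Ps = 95.5.
Buyers pay Pb = 95.5 − 8 = 87.5; x' = -64 + 9·95.5 = 795.5.
The subsidy expands output by 795.5 − 764 = 31.5 past the efficient level; on those units the gap between marginal cost and willingness to pay runs from 0 up to 8.
DWL = ½ × 8 × 31.5 = 126.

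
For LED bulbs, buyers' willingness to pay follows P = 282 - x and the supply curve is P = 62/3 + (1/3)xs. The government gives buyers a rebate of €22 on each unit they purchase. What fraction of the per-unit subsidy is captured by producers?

Pre-subsidy: 282 - x = 62/3 + (1/3)x gives x* = 196 and P* = 86.
With the rebate, buyers effectively pay Pb = Ps − 22, where Ps is the price sellers receive.
On the curves, Pb = 282 - x and Ps = 62/3 + (1/3)x; the wedge Ps − Pb = 22 gives 62/3 + (1/3)x − (282 - x) = 22, so x' = 212.5.
Then Pb = 282 − 1·212.5 = 69.5 and Ps = 62/3 + (1/3)·212.5 = 91.5.
Buyers' price falls by P* − Pb = 86 − 69.5 = 16.5; sellers' price rises by Ps − P* = 91.5 − 86 = 5.5.
So producers capture 5.5/22 = 0.25 of each unit of subsidy.

Producer share = 0.25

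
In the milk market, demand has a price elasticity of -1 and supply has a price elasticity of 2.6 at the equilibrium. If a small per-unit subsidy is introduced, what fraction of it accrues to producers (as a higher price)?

Producer share = 5/18

For a small subsidy around the equilibrium, the benefit split depends on the relative slopes, which at a point are proportional to the elasticities.
Buyer share = εs/(εs + |εd|) = 2.6/(2.6 + 1) = 13/18; seller share = |εd|/(εs + |εd|) = 5/18.
So producers capture 5/18 of the subsidy.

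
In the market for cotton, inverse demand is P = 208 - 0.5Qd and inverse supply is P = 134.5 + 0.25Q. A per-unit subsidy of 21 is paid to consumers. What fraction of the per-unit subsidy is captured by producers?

Pre-subsidy: 208 - 0.5Q = 134.5 + 0.25Q gives Q* = 98 and P* = 159.
With the rebate, buyers effectively pay Pb = Ps − 21, where Ps is the price sellers receive.
On the curves, Pb = 208 - 0.5Q and Ps = 134.5 + 0.25Q; the wedge Ps − Pb = 21 gives 134.5 + 0.25Q − (208 - 0.5Q) = 21, so Q' = 126.
Then Pb = 208 − 0.5·126 = 145 and Ps = 134.5 + 0.25·126 = 166.
Buyers' price falls by P* − Pb = 159 − 145 = 14; sellers' price rises by Ps − P* = 166 − 159 = 7.
So producers capture 7/21 = 1/3 of each unit of subsidy.

Producer share = 1/3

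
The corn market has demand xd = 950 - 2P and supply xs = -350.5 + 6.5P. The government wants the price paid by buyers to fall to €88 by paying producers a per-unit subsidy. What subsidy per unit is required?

At a buyer price of 88, quantity demanded is 950 − 2·88 = 774.
Sellers supply 774 only when they receive Ps with -350.5 + 6.5·Ps = 774, i.e. Ps = 173.
s = Ps − Pb = 173 − 88 = 85.

Required subsidy s = €85 per unit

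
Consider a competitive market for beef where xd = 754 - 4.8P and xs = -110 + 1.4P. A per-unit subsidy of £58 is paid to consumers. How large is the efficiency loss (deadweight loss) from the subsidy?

Pre-subsidy: 754 - 4.8P = -110 + 1.4P gives P* = 4320/31, x* = 2638/31.
With the rebate, buyers effectively pay Pb = Ps − 58, where Ps is the price sellers receive.
Demand in terms of Ps becomes xd = 754 − 4.8(Ps − 58) = 1032.4 - 4.8Ps. Setting this equal to supply: 1032.4 - 4.8Ps = -110 + 1.4Ps, so Ps = 5712/31.
Buyers pay Pb = 5712/31 − 58 = 3914/31; x' = -110 + 1.4·(5712/31) = 22934/155.
The subsidy expands output by 22934/155 − 2638/31 = 9744/155 past the efficient level; on those units the gap between marginal cost and willingness to pay runs from 0 up to 58.
DWL = ½ × 58 × 9744/155 = 282576/155.

Deadweight loss = 282576/155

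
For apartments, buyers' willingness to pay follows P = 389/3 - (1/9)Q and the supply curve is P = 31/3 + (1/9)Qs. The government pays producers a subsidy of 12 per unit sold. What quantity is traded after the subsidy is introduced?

Q' = 591

Pre-subsidy: 389/3 - (1/9)Q = 31/3 + (1/9)Q gives Q* = 537 and P* = 70.
With the subsidy, sellers receive Ps = Pb + 12 for each unit, where Pb is the price buyers pay.
On the curves, Pb = 389/3 - (1/9)Q and Ps = 31/3 + (1/9)Q; the wedge Ps − Pb = 12 gives 31/3 + (1/9)Q − (389/3 - (1/9)Q) = 12, so Q' = 591.
Then Pb = 389/3 − (1/9)·591 = 64 and Ps = 31/3 + (1/9)·591 = 76.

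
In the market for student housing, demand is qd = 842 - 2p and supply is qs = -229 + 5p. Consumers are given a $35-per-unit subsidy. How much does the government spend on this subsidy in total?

Pre-subsidy: 842 - 2p = -229 + 5p gives p* = 153, q* = 536.
With the rebate, buyers effectively pay pb = ps − 35, where ps is the price sellers receive.
Demand in terms of ps becomes qd = 842 − 2(ps − 35) = 912 - 2ps. Setting this equal to supply: 912 - 2ps = -229 + 5ps, so ps = 163.
Buyers pay pb = 163 − 35 = 128; q' = -229 + 5·163 = 586.
Government outlay = subsidy × quantity = 35 × 586 = 20510.

Government cost = $20510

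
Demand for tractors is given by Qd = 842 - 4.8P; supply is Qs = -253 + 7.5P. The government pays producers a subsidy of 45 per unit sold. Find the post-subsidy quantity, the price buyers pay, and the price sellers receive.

Pre-subsidy: 842 - 4.8P = -253 + 7.5P gives P* = 3650/41, Q* = 17002/41.
With the subsidy, sellers receive Ps = Pb + 45 for each unit, where Pb is the price buyers pay.
Supply in terms of Pb becomes Qs = -253 + 7.5(Pb + 45) = 84.5 + 7.5Pb. Setting this equal to demand: 842 - 4.8Pb = 84.5 + 7.5Pb, so Pb = 2525/41.
Sellers receive Ps = 2525/41 + 45 = 4370/41; Q' = 842 − 4.8·(2525/41) = 22402/41.

Q' = 22402/41; buyers pay 2525/41; sellers receive 4370/41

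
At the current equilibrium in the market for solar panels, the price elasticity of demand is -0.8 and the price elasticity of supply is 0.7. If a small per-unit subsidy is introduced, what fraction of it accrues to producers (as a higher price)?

For a small subsidy around the equilibrium, the benefit split depends on the relative slopes, which at a point are proportional to the elasticities.
Buyer share = εs/(εs + |εd|) = 0.7/(0.7 + 0.8) = 7/15; seller share = |εd|/(εs + |εd|) = 8/15.
So producers capture 8/15 of the subsidy.

Producer share = 8/15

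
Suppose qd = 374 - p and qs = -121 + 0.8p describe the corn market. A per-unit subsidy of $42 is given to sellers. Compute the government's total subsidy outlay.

Government cost = $4942

Pre-subsidy: 374 - p = -121 + 0.8p gives p* = 275, q* = 99.
With the subsidy, sellers receive ps = pb + 42 for each unit, where pb is the price buyers pay.
Supply in terms of pb becomes qs = -121 + 0.8(pb + 42) = -87.4 + 0.8pb. Setting this equal to demand: 374 - pb = -87.4 + 0.8pb, so pb = 769/3.
Sellers receive ps = 769/3 + 42 = 895/3; q' = 374 − 1·(769/3) = 353/3.
Government outlay = subsidy × quantity = 42 × 353/3 = 4942.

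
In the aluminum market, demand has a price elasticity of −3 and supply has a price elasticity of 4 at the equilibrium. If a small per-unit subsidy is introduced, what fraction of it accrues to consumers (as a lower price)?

For a small subsidy around the equilibrium, the benefit split depends on the relative slopes, which at a point are proportional to the elasticities.
Buyer share = εs/(εs + |εd|) = 4/(4 + 3) = 4/7; seller share = |εd|/(εs + |εd|) = 3/7.

Consumer share = 4/7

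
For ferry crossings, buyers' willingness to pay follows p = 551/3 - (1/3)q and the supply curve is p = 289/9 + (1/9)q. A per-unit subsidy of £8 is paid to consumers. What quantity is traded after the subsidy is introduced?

q' = 359

Pre-subsidy: 551/3 - (1/3)q = 289/9 + (1/9)q gives q* = 341 and p* = 70.
With the rebate, buyers effectively pay pb = ps − 8, where ps is the price sellers receive.
On the curves, pb = 551/3 - (1/3)q and ps = 289/9 + (1/9)q; the wedge ps − pb = 8 gives 289/9 + (1/9)q − (551/3 - (1/3)q) = 8, so q' = 359.
Then pb = 551/3 − (1/3)·359 = 64 and ps = 289/9 + (1/9)·359 = 72.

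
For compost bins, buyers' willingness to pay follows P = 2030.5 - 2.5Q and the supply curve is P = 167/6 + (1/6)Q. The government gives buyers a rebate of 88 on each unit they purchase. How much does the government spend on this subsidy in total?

Government cost = 68992

Pre-subsidy: 2030.5 - 2.5Q = 167/6 + (1/6)Q gives Q* = 751 and P* = 153.
With the rebate, buyers effectively pay Pb = Ps − 88, where Ps is the price sellers receive.
On the curves, Pb = 2030.5 - 2.5Q and Ps = 167/6 + (1/6)Q; the wedge Ps − Pb = 88 gives 167/6 + (1/6)Q − (2030.5 - 2.5Q) = 88, so Q' = 784.
Then Pb = 2030.5 − 2.5·784 = 70.5 and Ps = 167/6 + (1/6)·784 = 158.5.
Government outlay = subsidy × quantity = 88 × 784 = 68992.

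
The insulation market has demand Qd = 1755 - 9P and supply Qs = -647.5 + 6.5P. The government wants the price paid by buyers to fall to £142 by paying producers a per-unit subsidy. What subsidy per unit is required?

Required subsidy s = £31 per unit

At a buyer price of 142, quantity demanded is 1755 − 9·142 = 477.
Sellers supply 477 only when they receive Ps with -647.5 + 6.5·Ps = 477, i.e. Ps = 173.
s = Ps − Pb = 173 − 142 = 31.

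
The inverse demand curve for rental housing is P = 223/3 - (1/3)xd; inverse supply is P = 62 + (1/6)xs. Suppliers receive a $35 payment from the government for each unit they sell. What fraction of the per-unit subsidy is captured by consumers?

Consumer share = 2/3

Pre-subsidy: 223/3 - (1/3)x = 62 + (1/6)x gives x* = 74/3 and P* = 595/9.
With the subsidy, sellers receive Ps = Pb + 35 for each unit, where Pb is the price buyers pay.
On the curves, Pb = 223/3 - (1/3)x and Ps = 62 + (1/6)x; the wedge Ps − Pb = 35 gives 62 + (1/6)x − (223/3 - (1/3)x) = 35, so x' = 284/3.
Then Pb = 223/3 − (1/3)·(284/3) = 385/9 and Ps = 62 + (1/6)·(284/3) = 700/9.
Buyers' price falls by P* − Pb = 595/9 − 385/9 = 70/3; sellers' price rises by Ps − P* = 700/9 − 595/9 = 35/3.
So consumers capture (70/3)/35 = 2/3 of each unit of subsidy.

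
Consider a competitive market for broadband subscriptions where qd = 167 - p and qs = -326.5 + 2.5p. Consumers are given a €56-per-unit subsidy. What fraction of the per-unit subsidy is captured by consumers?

Pre-subsidy: 167 - p = -326.5 + 2.5p gives p* = 141, q* = 26.
With the rebate, buyers effectively pay pb = ps − 56, where ps is the price sellers receive.
Demand in terms of ps becomes qd = 167 − 1(ps − 56) = 223 - ps. Setting this equal to supply: 223 - ps = -326.5 + 2.5ps, so ps = 157.
Buyers pay pb = 157 − 56 = 101; q' = -326.5 + 2.5·157 = 66.
Buyers' price falls by p* − pb = 141 − 101 = 40; sellers' price rises by ps − p* = 157 − 141 = 16.
So consumers capture 40/56 = 5/7 of each unit of subsidy.

Consumer share = 5/7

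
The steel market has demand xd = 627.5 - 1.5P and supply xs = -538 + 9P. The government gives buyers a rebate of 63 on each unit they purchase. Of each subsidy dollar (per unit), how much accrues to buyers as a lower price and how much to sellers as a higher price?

Buyers gain 54 per unit; sellers gain 9 per unit

Pre-subsidy: 627.5 - 1.5P = -538 + 9P gives P* = 111, x* = 461.
With the rebate, buyers effectively pay Pb = Ps − 63, where Ps is the price sellers receive.
Demand in terms of Ps becomes xd = 627.5 − 1.5(Ps − 63) = 722 - 1.5Ps. Setting this equal to supply: 722 - 1.5Ps = -538 + 9Ps, so Ps = 120.
Buyers pay Pb = 120 − 63 = 57; x' = -538 + 9·120 = 542.
Buyers' price falls by P* − Pb = 111 − 57 = 54; sellers' price rises by Ps − P* = 120 − 111 = 9.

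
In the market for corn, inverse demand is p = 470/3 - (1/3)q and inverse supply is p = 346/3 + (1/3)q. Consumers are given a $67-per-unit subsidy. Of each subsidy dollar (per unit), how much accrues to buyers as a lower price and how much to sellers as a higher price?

Pre-subsidy: 470/3 - (1/3)q = 346/3 + (1/3)q gives q* = 62 and p* = 136.
With the rebate, buyers effectively pay pb = ps − 67, where ps is the price sellers receive.
On the curves, pb = 470/3 - (1/3)q and ps = 346/3 + (1/3)q; the wedge ps − pb = 67 gives 346/3 + (1/3)q − (470/3 - (1/3)q) = 67, so q' = 162.5.
Then pb = 470/3 − (1/3)·162.5 = 102.5 and ps = 346/3 + (1/3)·162.5 = 169.5.
Buyers' price falls by p* − pb = 136 − 102.5 = 33.5; sellers' price rises by ps − p* = 169.5 − 136 = 33.5.

Buyers gain $33.5 per unit; sellers gain $33.5 per unit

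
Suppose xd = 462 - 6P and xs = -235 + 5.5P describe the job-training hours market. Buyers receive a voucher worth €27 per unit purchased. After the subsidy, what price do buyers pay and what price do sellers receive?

Buyers pay 1097/23; sellers receive 1718/23

Pre-subsidy: 462 - 6P = -235 + 5.5P gives P* = 1394/23, x* = 2262/23.
With the rebate, buyers effectively pay Pb = Ps − 27, where Ps is the price sellers receive.
Demand in terms of Ps becomes xd = 462 − 6(Ps − 27) = 624 - 6Ps. Setting this equal to supply: 624 - 6Ps = -235 + 5.5Ps, so Ps = 1718/23.
Buyers pay Pb = 1718/23 − 27 = 1097/23; x' = -235 + 5.5·(1718/23) = 4044/23.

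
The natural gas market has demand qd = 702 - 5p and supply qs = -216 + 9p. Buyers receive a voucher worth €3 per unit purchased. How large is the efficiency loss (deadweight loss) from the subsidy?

Deadweight loss = 405/28

Pre-subsidy: 702 - 5p = -216 + 9p gives p* = 459/7, q* = 2619/7.
With the rebate, buyers effectively pay pb = ps − 3, where ps is the price sellers receive.
Demand in terms of ps becomes qd = 702 − 5(ps − 3) = 717 - 5ps. Setting this equal to supply: 717 - 5ps = -216 + 9ps, so ps = 933/14.
Buyers pay pb = 933/14 − 3 = 891/14; q' = -216 + 9·(933/14) = 5373/14.
The subsidy expands output by 5373/14 − 2619/7 = 135/14 past the efficient level; on those units the gap between marginal cost and willingness to pay runs from 0 up to 3.
DWL = ½ × 3 × 135/14 = 405/28.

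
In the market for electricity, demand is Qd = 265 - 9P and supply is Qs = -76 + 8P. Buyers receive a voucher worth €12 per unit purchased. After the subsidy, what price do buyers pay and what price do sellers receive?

Pre-subsidy: 265 - 9P = -76 + 8P gives P* = 341/17, Q* = 1436/17.
With the rebate, buyers effectively pay Pb = Ps − 12, where Ps is the price sellers receive.
Demand in terms of Ps becomes Qd = 265 − 9(Ps − 12) = 373 - 9Ps. Setting this equal to supply: 373 - 9Ps = -76 + 8Ps, so Ps = 449/17.
Buyers pay Pb = 449/17 − 12 = 245/17; Q' = -76 + 8·(449/17) = 2300/17.

Buyers pay 245/17; sellers receive 449/17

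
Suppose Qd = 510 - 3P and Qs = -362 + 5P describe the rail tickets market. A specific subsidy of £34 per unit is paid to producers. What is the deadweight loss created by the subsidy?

Pre-subsidy: 510 - 3P = -362 + 5P gives P* = 109, Q* = 183.
With the subsidy, sellers receive Ps = Pb + 34 for each unit, where Pb is the price buyers pay.
Supply in terms of Pb becomes Qs = -362 + 5(Pb + 34) = -192 + 5Pb. Setting this equal to demand: 510 - 3Pb = -192 + 5Pb, so Pb = 87.75.
Sellers receive Ps = 87.75 + 34 = 121.75; Q' = 510 − 3·87.75 = 246.75.
The subsidy expands output by 246.75 − 183 = 63.75 past the efficient level; on those units the gap between marginal cost and willingness to pay runs from 0 up to 34.
DWL = ½ × 34 × 63.75 = 1083.75.

Deadweight loss = £1083.75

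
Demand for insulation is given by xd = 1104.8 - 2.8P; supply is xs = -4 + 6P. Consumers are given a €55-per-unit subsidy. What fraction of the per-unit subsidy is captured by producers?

Pre-subsidy: 1104.8 - 2.8P = -4 + 6P gives P* = 126, x* = 752.
With the rebate, buyers effectively pay Pb = Ps − 55, where Ps is the price sellers receive.
Demand in terms of Ps becomes xd = 1104.8 − 2.8(Ps − 55) = 1258.8 - 2.8Ps. Setting this equal to supply: 1258.8 - 2.8Ps = -4 + 6Ps, so Ps = 143.5.
Buyers pay Pb = 143.5 − 55 = 88.5; x' = -4 + 6·143.5 = 857.
Buyers' price falls by P* − Pb = 126 − 88.5 = 37.5; sellers' price rises by Ps − P* = 143.5 − 126 = 17.5.
So producers capture 17.5/55 = 7/22 of each unit of subsidy.

Producer share = 7/22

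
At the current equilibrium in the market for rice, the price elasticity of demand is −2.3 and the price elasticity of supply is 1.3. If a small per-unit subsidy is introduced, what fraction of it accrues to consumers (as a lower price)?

Consumer share = 13/36

For a small subsidy around the equilibrium, the benefit split depends on the relative slopes, which at a point are proportional to the elasticities.
Buyer share = εs/(εs + |εd|) = 1.3/(1.3 + 2.3) = 13/36; seller share = |εd|/(εs + |εd|) = 23/36.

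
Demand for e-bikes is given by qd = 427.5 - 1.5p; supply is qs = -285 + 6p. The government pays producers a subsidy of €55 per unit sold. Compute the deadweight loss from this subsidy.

Pre-subsidy: 427.5 - 1.5p = -285 + 6p gives p* = 95, q* = 285.
With the subsidy, sellers receive ps = pb + 55 for each unit, where pb is the price buyers pay.
Supply in terms of pb becomes qs = -285 + 6(pb + 55) = 45 + 6pb. Setting this equal to demand: 427.5 - 1.5pb = 45 + 6pb, so pb = 51.
Sellers receive ps = 51 + 55 = 106; q' = 427.5 − 1.5·51 = 351.
The subsidy expands output by 351 − 285 = 66 past the efficient level; on those units the gap between marginal cost and willingness to pay runs from 0 up to 55.
DWL = ½ × 55 × 66 = 1815.

Deadweight loss = €1815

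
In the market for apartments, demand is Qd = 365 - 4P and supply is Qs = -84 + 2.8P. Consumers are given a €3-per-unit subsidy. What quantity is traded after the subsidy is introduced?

Pre-subsidy: 365 - 4P = -84 + 2.8P gives P* = 2245/34, Q* = 1715/17.
With the rebate, buyers effectively pay Pb = Ps − 3, where Ps is the price sellers receive.
Demand in terms of Ps becomes Qd = 365 − 4(Ps − 3) = 377 - 4Ps. Setting this equal to supply: 377 - 4Ps = -84 + 2.8Ps, so Ps = 2305/34.
Buyers pay Pb = 2305/34 − 3 = 2203/34; Q' = -84 + 2.8·(2305/34) = 1799/17.

Q' = 1799/17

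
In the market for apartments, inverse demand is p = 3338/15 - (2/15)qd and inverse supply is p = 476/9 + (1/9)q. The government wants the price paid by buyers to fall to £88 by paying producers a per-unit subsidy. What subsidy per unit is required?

Required subsidy s = £77 per unit

At a buyer price of 88, quantity demanded is 1669 − 7.5·88 = 1009.
Sellers supply 1009 only when they receive ps = 476/9 + (1/9)·1009 = 165.
s = ps − pb = 165 − 88 = 77.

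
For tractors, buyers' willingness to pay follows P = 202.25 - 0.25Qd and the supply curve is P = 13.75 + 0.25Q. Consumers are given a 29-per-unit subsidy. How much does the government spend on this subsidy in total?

Government cost = 12615

Pre-subsidy: 202.25 - 0.25Q = 13.75 + 0.25Q gives Q* = 377 and P* = 108.
With the rebate, buyers effectively pay Pb = Ps − 29, where Ps is the price sellers receive.
On the curves, Pb = 202.25 - 0.25Q and Ps = 13.75 + 0.25Q; the wedge Ps − Pb = 29 gives 13.75 + 0.25Q − (202.25 - 0.25Q) = 29, so Q' = 435.
Then Pb = 202.25 − 0.25·435 = 93.5 and Ps = 13.75 + 0.25·435 = 122.5.
Government outlay = subsidy × quantity = 29 × 435 = 12615.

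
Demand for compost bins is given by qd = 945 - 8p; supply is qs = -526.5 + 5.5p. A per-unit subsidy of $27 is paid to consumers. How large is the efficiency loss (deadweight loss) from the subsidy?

Deadweight loss = $1188

Pre-subsidy: 945 - 8p = -526.5 + 5.5p gives p* = 109, q* = 73.
With the rebate, buyers effectively pay pb = ps − 27, where ps is the price sellers receive.
Demand in terms of ps becomes qd = 945 − 8(ps − 27) = 1161 - 8ps. Setting this equal to supply: 1161 - 8ps = -526.5 + 5.5ps, so ps = 125.
Buyers pay pb = 125 − 27 = 98; q' = -526.5 + 5.5·125 = 161.
The subsidy expands output by 161 − 73 = 88 past the efficient level; on those units the gap between marginal cost and willingness to pay runs from 0 up to 27.
DWL = ½ × 27 × 88 = 1188.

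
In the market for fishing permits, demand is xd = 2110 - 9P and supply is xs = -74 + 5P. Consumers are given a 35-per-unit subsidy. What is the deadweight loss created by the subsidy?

Deadweight loss = 1968.75

Pre-subsidy: 2110 - 9P = -74 + 5P gives P* = 156, x* = 706.
With the rebate, buyers effectively pay Pb = Ps − 35, where Ps is the price sellers receive.
Demand in terms of Ps becomes xd = 2110 − 9(Ps − 35) = 2425 - 9Ps. Setting this equal to supply: 2425 - 9Ps = -74 + 5Ps, so Ps = 178.5.
Buyers pay Pb = 178.5 − 35 = 143.5; x' = -74 + 5·178.5 = 818.5.
The subsidy expands output by 818.5 − 706 = 112.5 past the efficient level; on those units the gap between marginal cost and willingness to pay runs from 0 up to 35.
DWL = ½ × 35 × 112.5 = 1968.75.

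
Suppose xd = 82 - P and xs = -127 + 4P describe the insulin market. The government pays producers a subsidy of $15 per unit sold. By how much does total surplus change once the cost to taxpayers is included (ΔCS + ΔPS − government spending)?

Pre-subsidy: 82 - P = -127 + 4P gives P* = 41.8, x* = 40.2.
With the subsidy, sellers receive Ps = Pb + 15 for each unit, where Pb is the price buyers pay.
Supply in terms of Pb becomes xs = -127 + 4(Pb + 15) = -67 + 4Pb. Setting this equal to demand: 82 - Pb = -67 + 4Pb, so Pb = 29.8.
Sellers receive Ps = 29.8 + 15 = 44.8; x' = 82 − 1·29.8 = 52.2.
ΔCS = ½(40.2 + 52.2)(41.8 − 29.8) = 554.4; ΔPS = ½(40.2 + 52.2)(44.8 − 41.8) = 138.6.
Government spending = 15 × 52.2 = 783.
Net change = 554.4 + 138.6 − 783 = -90. The loss equals the DWL triangle ½·15·12.

Net change in total surplus = -$90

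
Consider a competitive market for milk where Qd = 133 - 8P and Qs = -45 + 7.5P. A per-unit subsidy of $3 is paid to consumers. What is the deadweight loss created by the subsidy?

Pre-subsidy: 133 - 8P = -45 + 7.5P gives P* = 356/31, Q* = 1275/31.
With the rebate, buyers effectively pay Pb = Ps − 3, where Ps is the price sellers receive.
Demand in terms of Ps becomes Qd = 133 − 8(Ps − 3) = 157 - 8Ps. Setting this equal to supply: 157 - 8Ps = -45 + 7.5Ps, so Ps = 404/31.
Buyers pay Pb = 404/31 − 3 = 311/31; Q' = -45 + 7.5·(404/31) = 1635/31.
The subsidy expands output by 1635/31 − 1275/31 = 360/31 past the efficient level; on those units the gap between marginal cost and willingness to pay runs from 0 up to 3.
DWL = ½ × 3 × 360/31 = 540/31.

Deadweight loss = 540/31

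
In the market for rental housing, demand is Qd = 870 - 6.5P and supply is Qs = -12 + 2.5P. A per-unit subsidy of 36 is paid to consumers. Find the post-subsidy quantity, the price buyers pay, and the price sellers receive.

Q' = 298; buyers pay 88; sellers receive 124

Pre-subsidy: 870 - 6.5P = -12 + 2.5P gives P* = 98, Q* = 233.
With the rebate, buyers effectively pay Pb = Ps − 36, where Ps is the price sellers receive.
Demand in terms of Ps becomes Qd = 870 − 6.5(Ps − 36) = 1104 - 6.5Ps. Setting this equal to supply: 1104 - 6.5Ps = -12 + 2.5Ps, so Ps = 124.
Buyers pay Pb = 124 − 36 = 88; Q' = -12 + 2.5·124 = 298.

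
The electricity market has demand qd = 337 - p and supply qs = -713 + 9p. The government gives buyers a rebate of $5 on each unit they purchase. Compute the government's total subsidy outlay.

Government cost = $1182.5

Pre-subsidy: 337 - p = -713 + 9p gives p* = 105, q* = 232.
With the rebate, buyers effectively pay pb = ps − 5, where ps is the price sellers receive.
Demand in terms of ps becomes qd = 337 − 1(ps − 5) = 342 - ps. Setting this equal to supply: 342 - ps = -713 + 9ps, so ps = 105.5.
Buyers pay pb = 105.5 − 5 = 100.5; q' = -713 + 9·105.5 = 236.5.
Government outlay = subsidy × quantity = 5 × 236.5 = 1182.5.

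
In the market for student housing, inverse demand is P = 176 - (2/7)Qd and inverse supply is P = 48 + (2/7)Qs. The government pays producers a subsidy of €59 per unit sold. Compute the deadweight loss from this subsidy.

Deadweight loss = €3045.875

Pre-subsidy: 176 - (2/7)Q = 48 + (2/7)Q gives Q* = 224 and P* = 112.
With the subsidy, sellers receive Ps = Pb + 59 for each unit, where Pb is the price buyers pay.
On the curves, Pb = 176 - (2/7)Q and Ps = 48 + (2/7)Q; the wedge Ps − Pb = 59 gives 48 + (2/7)Q − (176 - (2/7)Q) = 59, so Q' = 327.25.
Then Pb = 176 − (2/7)·327.25 = 82.5 and Ps = 48 + (2/7)·327.25 = 141.5.
The subsidy expands output by 327.25 − 224 = 103.25 past the efficient level; on those units the gap between marginal cost and willingness to pay runs from 0 up to 59.
DWL = ½ × 59 × 103.25 = 3045.875.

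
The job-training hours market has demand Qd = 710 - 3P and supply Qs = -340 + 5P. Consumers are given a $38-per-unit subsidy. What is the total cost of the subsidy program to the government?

Pre-subsidy: 710 - 3P = -340 + 5P gives P* = 131.25, Q* = 316.25.
With the rebate, buyers effectively pay Pb = Ps − 38, where Ps is the price sellers receive.
Demand in terms of Ps becomes Qd = 710 − 3(Ps − 38) = 824 - 3Ps. Setting this equal to supply: 824 - 3Ps = -340 + 5Ps, so Ps = 145.5.
Buyers pay Pb = 145.5 − 38 = 107.5; Q' = -340 + 5·145.5 = 387.5.
Government outlay = subsidy × quantity = 38 × 387.5 = 14725.

Government cost = $14725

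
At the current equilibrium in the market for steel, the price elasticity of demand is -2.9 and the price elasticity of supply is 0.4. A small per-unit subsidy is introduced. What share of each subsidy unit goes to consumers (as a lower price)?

For a small subsidy around the equilibrium, the benefit split depends on the relative slopes, which at a point are proportional to the elasticities.
Buyer share = εs/(εs + |εd|) = 0.4/(0.4 + 2.9) = 4/33; seller share = |εd|/(εs + |εd|) = 29/33.

Consumer share = 4/33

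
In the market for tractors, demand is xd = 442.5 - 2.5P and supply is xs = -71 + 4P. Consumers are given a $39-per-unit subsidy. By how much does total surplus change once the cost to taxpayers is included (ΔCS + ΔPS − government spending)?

Pre-subsidy: 442.5 - 2.5P = -71 + 4P gives P* = 79, x* = 245.
With the rebate, buyers effectively pay Pb = Ps − 39, where Ps is the price sellers receive.
Demand in terms of Ps becomes xd = 442.5 − 2.5(Ps − 39) = 540 - 2.5Ps. Setting this equal to supply: 540 - 2.5Ps = -71 + 4Ps, so Ps = 94.
Buyers pay Pb = 94 − 39 = 55; x' = -71 + 4·94 = 305.
ΔCS = ½(245 + 305)(79 − 55) = 6600; ΔPS = ½(245 + 305)(94 − 79) = 4125.
Government spending = 39 × 305 = 11895.
Net change = 6600 + 4125 − 11895 = -1170. The loss equals the DWL triangle ½·39·60.

Net change in total surplus = -$1170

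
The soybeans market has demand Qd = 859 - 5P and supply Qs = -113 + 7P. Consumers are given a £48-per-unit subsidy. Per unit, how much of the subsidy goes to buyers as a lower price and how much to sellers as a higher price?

Buyers gain £28 per unit; sellers gain £20 per unit

Pre-subsidy: 859 - 5P = -113 + 7P gives P* = 81, Q* = 454.
With the rebate, buyers effectively pay Pb = Ps − 48, where Ps is the price sellers receive.
Demand in terms of Ps becomes Qd = 859 − 5(Ps − 48) = 1099 - 5Ps. Setting this equal to supply: 1099 - 5Ps = -113 + 7Ps, so Ps = 101.
Buyers pay Pb = 101 − 48 = 53; Q' = -113 + 7·101 = 594.
Buyers' price falls by P* − Pb = 81 − 53 = 28; sellers' price rises by Ps − P* = 101 − 81 = 20.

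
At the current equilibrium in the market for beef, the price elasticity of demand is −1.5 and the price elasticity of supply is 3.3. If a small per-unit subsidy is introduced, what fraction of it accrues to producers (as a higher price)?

Producer share = 0.3125

For a small subsidy around the equilibrium, the benefit split depends on the relative slopes, which at a point are proportional to the elasticities.
Buyer share = εs/(εs + |εd|) = 3.3/(3.3 + 1.5) = 0.6875; seller share = |εd|/(εs + |εd|) = 0.3125.
So producers capture 0.3125 of the subsidy.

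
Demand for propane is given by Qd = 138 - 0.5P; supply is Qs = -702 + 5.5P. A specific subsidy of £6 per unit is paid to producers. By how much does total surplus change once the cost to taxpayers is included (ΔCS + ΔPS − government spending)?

Pre-subsidy: 138 - 0.5P = -702 + 5.5P gives P* = 140, Q* = 68.
With the subsidy, sellers receive Ps = Pb + 6 for each unit, where Pb is the price buyers pay.
Supply in terms of Pb becomes Qs = -702 + 5.5(Pb + 6) = -669 + 5.5Pb. Setting this equal to demand: 138 - 0.5Pb = -669 + 5.5Pb, so Pb = 134.5.
Sellers receive Ps = 134.5 + 6 = 140.5; Q' = 138 − 0.5·134.5 = 70.75.
ΔCS = ½(68 + 70.75)(140 − 134.5) = 381.5625; ΔPS = ½(68 + 70.75)(140.5 − 140) = 34.6875.
Government spending = 6 × 70.75 = 424.5.
Net change = 381.5625 + 34.6875 − 424.5 = -8.25. The loss equals the DWL triangle ½·6·2.75.

Net change in total surplus = -£8.25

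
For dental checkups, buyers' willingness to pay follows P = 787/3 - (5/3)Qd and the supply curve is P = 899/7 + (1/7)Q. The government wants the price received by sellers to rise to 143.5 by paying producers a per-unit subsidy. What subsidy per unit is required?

At a seller price of 143.5, quantity supplied is -899 + 7·143.5 = 105.5.
Buyers absorb 105.5 only when they pay Pb = 787/3 − (5/3)·105.5 = 86.5.
s = Ps − Pb = 143.5 − 86.5 = 57.

Required subsidy s = 57 per unit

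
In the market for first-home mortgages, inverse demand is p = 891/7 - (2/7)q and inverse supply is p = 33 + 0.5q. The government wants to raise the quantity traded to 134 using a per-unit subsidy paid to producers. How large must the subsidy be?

Required subsidy s = 11 per unit

At q = 134, from the demand curve buyers pay pb = 891/7 − (2/7)·134 = 89; from the supply curve sellers need ps = 33 + 0.5·134 = 100.
The subsidy must fill the gap: s = ps − pb = 100 − 89 = 11.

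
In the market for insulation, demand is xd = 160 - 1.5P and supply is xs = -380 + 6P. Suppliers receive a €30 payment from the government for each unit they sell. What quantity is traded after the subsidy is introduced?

x' = 88

Pre-subsidy: 160 - 1.5P = -380 + 6P gives P* = 72, x* = 52.
With the subsidy, sellers receive Ps = Pb + 30 for each unit, where Pb is the price buyers pay.
Supply in terms of Pb becomes xs = -380 + 6(Pb + 30) = -200 + 6Pb. Setting this equal to demand: 160 - 1.5Pb = -200 + 6Pb, so Pb = 48.
Sellers receive Ps = 48 + 30 = 78; x' = 160 − 1.5·48 = 88.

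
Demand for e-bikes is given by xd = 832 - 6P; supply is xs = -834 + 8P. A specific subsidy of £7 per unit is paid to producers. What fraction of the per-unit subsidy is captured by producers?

Producer share = 3/7

Pre-subsidy: 832 - 6P = -834 + 8P gives P* = 119, x* = 118.
With the subsidy, sellers receive Ps = Pb + 7 for each unit, where Pb is the price buyers pay.
Supply in terms of Pb becomes xs = -834 + 8(Pb + 7) = -778 + 8Pb. Setting this equal to demand: 832 - 6Pb = -778 + 8Pb, so Pb = 115.
Sellers receive Ps = 115 + 7 = 122; x' = 832 − 6·115 = 142.
Buyers' price falls by P* − Pb = 119 − 115 = 4; sellers' price rises by Ps − P* = 122 − 119 = 3.
So producers capture 3/7 = 3/7 of each unit of subsidy.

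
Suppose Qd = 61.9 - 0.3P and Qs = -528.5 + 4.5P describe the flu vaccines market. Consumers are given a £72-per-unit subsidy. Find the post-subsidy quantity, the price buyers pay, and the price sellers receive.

Q' = 45.25; buyers pay £55.5; sellers receive £127.5

Pre-subsidy: 61.9 - 0.3P = -528.5 + 4.5P gives P* = 123, Q* = 25.
With the rebate, buyers effectively pay Pb = Ps − 72, where Ps is the price sellers receive.
Demand in terms of Ps becomes Qd = 61.9 − 0.3(Ps − 72) = 83.5 - 0.3Ps. Setting this equal to supply: 83.5 - 0.3Ps = -528.5 + 4.5Ps, so Ps = 127.5.
Buyers pay Pb = 127.5 − 72 = 55.5; Q' = -528.5 + 4.5·127.5 = 45.25.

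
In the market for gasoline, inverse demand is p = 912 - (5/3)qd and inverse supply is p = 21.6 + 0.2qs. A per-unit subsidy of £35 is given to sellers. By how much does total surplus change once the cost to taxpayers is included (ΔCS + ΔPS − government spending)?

Net change in total surplus = -£328.125

Pre-subsidy: 912 - (5/3)q = 21.6 + 0.2q gives q* = 477 and p* = 117.
With the subsidy, sellers receive ps = pb + 35 for each unit, where pb is the price buyers pay.
On the curves, pb = 912 - (5/3)q and ps = 21.6 + 0.2q; the wedge ps − pb = 35 gives 21.6 + 0.2q − (912 - (5/3)q) = 35, so q' = 495.75.
Then pb = 912 − (5/3)·495.75 = 85.75 and ps = 21.6 + 0.2·495.75 = 120.75.
ΔCS = ½(477 + 495.75)(117 − 85.75) = 15199.21875; ΔPS = ½(477 + 495.75)(120.75 − 117) = 1823.90625.
Government spending = 35 × 495.75 = 17351.25.
Net change = 15199.21875 + 1823.90625 − 17351.25 = -328.125. The loss equals the DWL triangle ½·35·18.75.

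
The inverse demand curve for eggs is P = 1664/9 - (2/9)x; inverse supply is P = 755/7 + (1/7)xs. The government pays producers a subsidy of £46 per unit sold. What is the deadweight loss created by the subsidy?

Deadweight loss = £2898

Pre-subsidy: 1664/9 - (2/9)x = 755/7 + (1/7)x gives x* = 211 and P* = 138.
With the subsidy, sellers receive Ps = Pb + 46 for each unit, where Pb is the price buyers pay.
On the curves, Pb = 1664/9 - (2/9)x and Ps = 755/7 + (1/7)x; the wedge Ps − Pb = 46 gives 755/7 + (1/7)x − (1664/9 - (2/9)x) = 46, so x' = 337.
Then Pb = 1664/9 − (2/9)·337 = 110 and Ps = 755/7 + (1/7)·337 = 156.
The subsidy expands output by 337 − 211 = 126 past the efficient level; on those units the gap between marginal cost and willingness to pay runs from 0 up to 46.
DWL = ½ × 46 × 126 = 2898.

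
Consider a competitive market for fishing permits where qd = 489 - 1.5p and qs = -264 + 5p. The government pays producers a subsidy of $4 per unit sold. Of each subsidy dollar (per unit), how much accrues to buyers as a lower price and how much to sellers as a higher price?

Buyers gain 40/13 per unit; sellers gain 12/13 per unit

Pre-subsidy: 489 - 1.5p = -264 + 5p gives p* = 1506/13, q* = 4098/13.
With the subsidy, sellers receive ps = pb + 4 for each unit, where pb is the price buyers pay.
Supply in terms of pb becomes qs = -264 + 5(pb + 4) = -244 + 5pb. Setting this equal to demand: 489 - 1.5pb = -244 + 5pb, so pb = 1466/13.
Sellers receive ps = 1466/13 + 4 = 1518/13; q' = 489 − 1.5·(1466/13) = 4158/13.
Buyers' price falls by p* − pb = 1506/13 − 1466/13 = 40/13; sellers' price rises by ps − p* = 1518/13 − 1506/13 = 12/13.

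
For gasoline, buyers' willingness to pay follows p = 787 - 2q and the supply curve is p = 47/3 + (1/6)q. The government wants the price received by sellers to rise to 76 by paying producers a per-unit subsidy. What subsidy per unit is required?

At a seller price of 76, quantity supplied is -94 + 6·76 = 362.
Buyers absorb 362 only when they pay pb = 787 − 2·362 = 63.
s = ps − pb = 76 − 63 = 13.

Required subsidy s = 13 per unit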